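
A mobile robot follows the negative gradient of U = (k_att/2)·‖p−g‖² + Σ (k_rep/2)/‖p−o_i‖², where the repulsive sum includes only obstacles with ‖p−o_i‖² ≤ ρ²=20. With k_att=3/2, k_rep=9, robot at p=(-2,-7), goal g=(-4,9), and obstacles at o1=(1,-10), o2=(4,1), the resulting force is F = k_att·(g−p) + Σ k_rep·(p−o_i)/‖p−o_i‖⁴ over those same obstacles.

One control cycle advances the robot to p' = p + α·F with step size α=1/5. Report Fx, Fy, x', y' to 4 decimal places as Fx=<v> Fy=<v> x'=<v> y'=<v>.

Fx=-3.0833 Fy=24.0833 x'=-2.6167 y'=-2.1833

F_att = 3/2·(g−p) = 3/2·(-2,16) = (-3.0000,24.0000)
o1: d²=18 ≤ ρ²=20; F_rep = 9·(-3,3)/18² = (-0.0833,0.0833)
o2: d²=100 > ρ²=20 → inactive
F = F_att + ΣF_rep = (-3.0833,24.0833)
p' = p + 1/5·F = (-2.6167,-2.1833)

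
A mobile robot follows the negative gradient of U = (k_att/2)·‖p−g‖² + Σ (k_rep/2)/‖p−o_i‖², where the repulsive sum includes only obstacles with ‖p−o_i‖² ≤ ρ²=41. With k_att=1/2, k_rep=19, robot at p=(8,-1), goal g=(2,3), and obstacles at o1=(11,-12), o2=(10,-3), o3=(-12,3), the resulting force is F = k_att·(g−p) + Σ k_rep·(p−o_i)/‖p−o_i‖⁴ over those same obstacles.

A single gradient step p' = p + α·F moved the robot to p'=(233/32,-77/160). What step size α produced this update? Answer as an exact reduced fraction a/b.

F_att = 1/2·(g−p) = 1/2·(-6,4) = (-3.0000,2.0000)
o1: d²=130 > ρ²=41 → inactive
o2: d²=8 ≤ ρ²=41; F_rep = 19·(-2,2)/8² = (-0.5938,0.5938)
o3: d²=416 > ρ²=41 → inactive
F = F_att + ΣF_rep = (-3.5938,2.5938)
Δp = p'−p = (-0.7188,0.5188); α = Δx/Fx = (-23/32) / (-115/32) = 1/5
check: Δy/Fy = (83/160) / (83/32) = 1/5 ✓

α = 1/5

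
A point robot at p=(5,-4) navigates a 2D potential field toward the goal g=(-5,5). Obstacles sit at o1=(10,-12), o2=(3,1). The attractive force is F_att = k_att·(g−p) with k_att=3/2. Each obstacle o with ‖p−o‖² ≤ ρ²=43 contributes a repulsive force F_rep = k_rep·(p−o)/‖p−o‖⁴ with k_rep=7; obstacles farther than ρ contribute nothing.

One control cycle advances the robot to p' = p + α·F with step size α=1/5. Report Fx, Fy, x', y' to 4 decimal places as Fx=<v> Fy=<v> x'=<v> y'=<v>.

F_att = 3/2·(g−p) = 3/2·(-10,9) = (-15.0000,13.5000)
o1: d²=89 > ρ²=43 → inactive
o2: d²=29 ≤ ρ²=43; F_rep = 7·(2,-5)/29² = (0.0166,-0.0416)
F = F_att + ΣF_rep = (-14.9834,13.4584)
p' = p + 1/5·F = (2.0033,-1.3083)

Fx=-14.9834 Fy=13.4584 x'=2.0033 y'=-1.3083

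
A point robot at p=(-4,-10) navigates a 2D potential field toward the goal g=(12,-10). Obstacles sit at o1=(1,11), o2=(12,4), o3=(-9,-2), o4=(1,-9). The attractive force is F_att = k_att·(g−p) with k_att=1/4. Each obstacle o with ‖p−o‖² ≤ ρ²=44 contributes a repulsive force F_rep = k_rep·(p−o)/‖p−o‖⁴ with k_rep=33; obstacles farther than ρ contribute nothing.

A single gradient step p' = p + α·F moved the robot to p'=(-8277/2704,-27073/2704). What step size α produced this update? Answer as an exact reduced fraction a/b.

α = 1/4

F_att = 1/4·(g−p) = 1/4·(16,0) = (4.0000,0.0000)
o1: d²=466 > ρ²=44 → inactive
o2: d²=452 > ρ²=44 → inactive
o3: d²=89 > ρ²=44 → inactive
o4: d²=26 ≤ ρ²=44; F_rep = 33·(-5,-1)/26² = (-0.2441,-0.0488)
F = F_att + ΣF_rep = (3.7559,-0.0488)
Δp = p'−p = (0.9390,-0.0122); α = Δx/Fx = (2539/2704) / (2539/676) = 1/4
check: Δy/Fy = (-33/2704) / (-33/676) = 1/4 ✓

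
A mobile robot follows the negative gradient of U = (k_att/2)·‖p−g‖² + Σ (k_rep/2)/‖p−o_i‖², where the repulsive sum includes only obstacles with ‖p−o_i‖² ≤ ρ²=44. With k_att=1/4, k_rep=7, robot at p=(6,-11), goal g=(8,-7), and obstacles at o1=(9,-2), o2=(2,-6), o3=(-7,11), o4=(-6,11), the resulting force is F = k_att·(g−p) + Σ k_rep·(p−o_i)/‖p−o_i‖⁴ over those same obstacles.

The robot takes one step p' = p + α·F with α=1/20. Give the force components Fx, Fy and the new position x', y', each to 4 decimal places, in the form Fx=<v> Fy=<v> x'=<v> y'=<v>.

F_att = 1/4·(g−p) = 1/4·(2,4) = (0.5000,1.0000)
o1: d²=90 > ρ²=44 → inactive
o2: d²=41 ≤ ρ²=44; F_rep = 7·(4,-5)/41² = (0.0167,-0.0208)
o3: d²=653 > ρ²=44 → inactive
o4: d²=628 > ρ²=44 → inactive
F = F_att + ΣF_rep = (0.5167,0.9792)
p' = p + 1/20·F = (6.0258,-10.9510)

Fx=0.5167 Fy=0.9792 x'=6.0258 y'=-10.9510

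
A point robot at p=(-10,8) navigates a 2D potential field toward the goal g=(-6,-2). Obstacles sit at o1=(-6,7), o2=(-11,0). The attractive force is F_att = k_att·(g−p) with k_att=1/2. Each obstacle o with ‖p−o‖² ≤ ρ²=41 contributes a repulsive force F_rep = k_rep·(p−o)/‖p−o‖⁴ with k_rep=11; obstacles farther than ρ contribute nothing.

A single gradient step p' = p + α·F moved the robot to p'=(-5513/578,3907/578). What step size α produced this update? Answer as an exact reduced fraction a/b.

α = 1/4

F_att = 1/2·(g−p) = 1/2·(4,-10) = (2.0000,-5.0000)
o1: d²=17 ≤ ρ²=41; F_rep = 11·(-4,1)/17² = (-0.1522,0.0381)
o2: d²=65 > ρ²=41 → inactive
F = F_att + ΣF_rep = (1.8478,-4.9619)
Δp = p'−p = (0.4619,-1.2405); α = Δx/Fx = (267/578) / (534/289) = 1/4
check: Δy/Fy = (-717/578) / (-1434/289) = 1/4 ✓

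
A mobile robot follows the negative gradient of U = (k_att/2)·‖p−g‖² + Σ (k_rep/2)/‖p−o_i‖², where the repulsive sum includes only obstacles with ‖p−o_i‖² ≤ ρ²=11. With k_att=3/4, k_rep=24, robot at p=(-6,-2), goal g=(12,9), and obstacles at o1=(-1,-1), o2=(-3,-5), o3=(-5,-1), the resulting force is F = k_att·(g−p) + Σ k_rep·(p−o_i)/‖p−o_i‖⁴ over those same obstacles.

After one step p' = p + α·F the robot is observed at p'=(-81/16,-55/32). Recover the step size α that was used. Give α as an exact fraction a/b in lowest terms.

F_att = 3/4·(g−p) = 3/4·(18,11) = (13.5000,8.2500)
o1: d²=26 > ρ²=11 → inactive
o2: d²=18 > ρ²=11 → inactive
o3: d²=2 ≤ ρ²=11; F_rep = 24·(-1,-1)/2² = (-6.0000,-6.0000)
F = F_att + ΣF_rep = (7.5000,2.2500)
Δp = p'−p = (0.9375,0.2812); α = Δx/Fx = (15/16) / (15/2) = 1/8
check: Δy/Fy = (9/32) / (9/4) = 1/8 ✓

α = 1/8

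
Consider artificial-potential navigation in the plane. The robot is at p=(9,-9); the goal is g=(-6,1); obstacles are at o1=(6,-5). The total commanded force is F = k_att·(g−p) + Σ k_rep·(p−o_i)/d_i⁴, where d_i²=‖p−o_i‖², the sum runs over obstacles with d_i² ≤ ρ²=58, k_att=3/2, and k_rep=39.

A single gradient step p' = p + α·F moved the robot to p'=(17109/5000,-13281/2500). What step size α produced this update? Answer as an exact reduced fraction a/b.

F_att = 3/2·(g−p) = 3/2·(-15,10) = (-22.5000,15.0000)
o1: d²=25 ≤ ρ²=58; F_rep = 39·(3,-4)/25² = (0.1872,-0.2496)
F = F_att + ΣF_rep = (-22.3128,14.7504)
Δp = p'−p = (-5.5782,3.6876); α = Δx/Fx = (-27891/5000) / (-27891/1250) = 1/4
check: Δy/Fy = (9219/2500) / (9219/625) = 1/4 ✓

α = 1/4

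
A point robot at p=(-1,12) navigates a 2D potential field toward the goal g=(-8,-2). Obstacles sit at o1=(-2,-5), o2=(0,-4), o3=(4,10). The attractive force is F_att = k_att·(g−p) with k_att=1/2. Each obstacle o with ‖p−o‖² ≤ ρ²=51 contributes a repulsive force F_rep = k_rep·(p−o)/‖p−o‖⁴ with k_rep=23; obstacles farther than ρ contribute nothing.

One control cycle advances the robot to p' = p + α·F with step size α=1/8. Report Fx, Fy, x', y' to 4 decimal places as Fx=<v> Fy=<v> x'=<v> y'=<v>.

Fx=-3.6367 Fy=-6.9453 x'=-1.4546 y'=11.1318

F_att = 1/2·(g−p) = 1/2·(-7,-14) = (-3.5000,-7.0000)
o1: d²=290 > ρ²=51 → inactive
o2: d²=257 > ρ²=51 → inactive
o3: d²=29 ≤ ρ²=51; F_rep = 23·(-5,2)/29² = (-0.1367,0.0547)
F = F_att + ΣF_rep = (-3.6367,-6.9453)
p' = p + 1/8·F = (-1.4546,11.1318)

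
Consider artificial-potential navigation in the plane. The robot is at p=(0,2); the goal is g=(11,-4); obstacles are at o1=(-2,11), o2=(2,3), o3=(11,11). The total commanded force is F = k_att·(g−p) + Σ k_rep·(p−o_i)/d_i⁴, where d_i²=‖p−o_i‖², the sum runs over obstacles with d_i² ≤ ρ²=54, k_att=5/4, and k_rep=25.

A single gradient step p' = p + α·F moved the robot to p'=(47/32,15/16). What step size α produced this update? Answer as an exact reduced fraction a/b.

F_att = 5/4·(g−p) = 5/4·(11,-6) = (13.7500,-7.5000)
o1: d²=85 > ρ²=54 → inactive
o2: d²=5 ≤ ρ²=54; F_rep = 25·(-2,-1)/5² = (-2.0000,-1.0000)
o3: d²=202 > ρ²=54 → inactive
F = F_att + ΣF_rep = (11.7500,-8.5000)
Δp = p'−p = (1.4688,-1.0625); α = Δx/Fx = (47/32) / (47/4) = 1/8
check: Δy/Fy = (-17/16) / (-17/2) = 1/8 ✓

α = 1/8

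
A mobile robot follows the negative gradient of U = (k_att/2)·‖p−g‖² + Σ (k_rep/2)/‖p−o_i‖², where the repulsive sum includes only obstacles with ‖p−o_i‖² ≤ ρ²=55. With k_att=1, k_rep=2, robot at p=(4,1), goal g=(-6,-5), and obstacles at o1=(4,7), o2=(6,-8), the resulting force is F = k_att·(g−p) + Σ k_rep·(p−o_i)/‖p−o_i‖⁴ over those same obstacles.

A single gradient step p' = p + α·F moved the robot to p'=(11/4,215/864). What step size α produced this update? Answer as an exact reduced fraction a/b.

F_att = 1·(g−p) = 1·(-10,-6) = (-10.0000,-6.0000)
o1: d²=36 ≤ ρ²=55; F_rep = 2·(0,-6)/36² = (0.0000,-0.0093)
o2: d²=85 > ρ²=55 → inactive
F = F_att + ΣF_rep = (-10.0000,-6.0093)
Δp = p'−p = (-1.2500,-0.7512); α = Δx/Fx = (-5/4) / (-10) = 1/8
check: Δy/Fy = (-649/864) / (-649/108) = 1/8 ✓

α = 1/8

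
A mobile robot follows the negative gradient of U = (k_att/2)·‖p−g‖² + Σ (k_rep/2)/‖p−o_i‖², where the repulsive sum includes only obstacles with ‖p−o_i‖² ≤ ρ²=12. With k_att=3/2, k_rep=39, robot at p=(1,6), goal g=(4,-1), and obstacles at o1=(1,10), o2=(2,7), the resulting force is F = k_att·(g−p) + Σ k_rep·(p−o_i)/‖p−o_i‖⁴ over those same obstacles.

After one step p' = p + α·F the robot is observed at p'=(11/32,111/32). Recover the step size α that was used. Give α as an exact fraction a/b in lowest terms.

α = 1/8

F_att = 3/2·(g−p) = 3/2·(3,-7) = (4.5000,-10.5000)
o1: d²=16 > ρ²=12 → inactive
o2: d²=2 ≤ ρ²=12; F_rep = 39·(-1,-1)/2² = (-9.7500,-9.7500)
F = F_att + ΣF_rep = (-5.2500,-20.2500)
Δp = p'−p = (-0.6562,-2.5312); α = Δx/Fx = (-21/32) / (-21/4) = 1/8
check: Δy/Fy = (-81/32) / (-81/4) = 1/8 ✓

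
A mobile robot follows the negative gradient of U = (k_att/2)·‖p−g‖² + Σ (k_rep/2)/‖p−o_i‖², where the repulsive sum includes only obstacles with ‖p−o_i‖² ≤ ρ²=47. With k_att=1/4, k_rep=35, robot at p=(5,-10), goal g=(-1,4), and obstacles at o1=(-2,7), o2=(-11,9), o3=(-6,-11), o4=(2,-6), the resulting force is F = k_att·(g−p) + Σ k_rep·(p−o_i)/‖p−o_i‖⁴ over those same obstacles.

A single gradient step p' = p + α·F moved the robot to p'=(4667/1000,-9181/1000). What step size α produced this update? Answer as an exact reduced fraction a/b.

α = 1/4

F_att = 1/4·(g−p) = 1/4·(-6,14) = (-1.5000,3.5000)
o1: d²=338 > ρ²=47 → inactive
o2: d²=617 > ρ²=47 → inactive
o3: d²=122 > ρ²=47 → inactive
o4: d²=25 ≤ ρ²=47; F_rep = 35·(3,-4)/25² = (0.1680,-0.2240)
F = F_att + ΣF_rep = (-1.3320,3.2760)
Δp = p'−p = (-0.3330,0.8190); α = Δx/Fx = (-333/1000) / (-333/250) = 1/4
check: Δy/Fy = (819/1000) / (819/250) = 1/4 ✓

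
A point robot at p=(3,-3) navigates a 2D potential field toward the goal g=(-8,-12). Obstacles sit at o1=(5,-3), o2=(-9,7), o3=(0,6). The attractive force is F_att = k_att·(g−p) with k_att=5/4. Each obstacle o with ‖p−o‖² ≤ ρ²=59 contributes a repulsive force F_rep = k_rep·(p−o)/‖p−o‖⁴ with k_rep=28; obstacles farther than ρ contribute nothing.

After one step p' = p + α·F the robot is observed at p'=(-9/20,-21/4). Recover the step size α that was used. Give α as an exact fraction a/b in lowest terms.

F_att = 5/4·(g−p) = 5/4·(-11,-9) = (-13.7500,-11.2500)
o1: d²=4 ≤ ρ²=59; F_rep = 28·(-2,0)/4² = (-3.5000,0.0000)
o2: d²=244 > ρ²=59 → inactive
o3: d²=90 > ρ²=59 → inactive
F = F_att + ΣF_rep = (-17.2500,-11.2500)
Δp = p'−p = (-3.4500,-2.2500); α = Δx/Fx = (-69/20) / (-69/4) = 1/5
check: Δy/Fy = (-9/4) / (-45/4) = 1/5 ✓

α = 1/5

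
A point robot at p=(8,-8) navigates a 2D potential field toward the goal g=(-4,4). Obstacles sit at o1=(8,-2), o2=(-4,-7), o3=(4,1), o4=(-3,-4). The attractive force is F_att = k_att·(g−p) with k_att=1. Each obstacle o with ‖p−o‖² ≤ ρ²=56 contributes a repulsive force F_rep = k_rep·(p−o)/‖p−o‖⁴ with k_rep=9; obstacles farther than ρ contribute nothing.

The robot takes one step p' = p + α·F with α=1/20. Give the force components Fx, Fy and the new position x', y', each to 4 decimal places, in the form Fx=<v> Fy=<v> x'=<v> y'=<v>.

Fx=-12.0000 Fy=11.9583 x'=7.4000 y'=-7.4021

F_att = 1·(g−p) = 1·(-12,12) = (-12.0000,12.0000)
o1: d²=36 ≤ ρ²=56; F_rep = 9·(0,-6)/36² = (0.0000,-0.0417)
o2: d²=145 > ρ²=56 → inactive
o3: d²=97 > ρ²=56 → inactive
o4: d²=137 > ρ²=56 → inactive
F = F_att + ΣF_rep = (-12.0000,11.9583)
p' = p + 1/20·F = (7.4000,-7.4021)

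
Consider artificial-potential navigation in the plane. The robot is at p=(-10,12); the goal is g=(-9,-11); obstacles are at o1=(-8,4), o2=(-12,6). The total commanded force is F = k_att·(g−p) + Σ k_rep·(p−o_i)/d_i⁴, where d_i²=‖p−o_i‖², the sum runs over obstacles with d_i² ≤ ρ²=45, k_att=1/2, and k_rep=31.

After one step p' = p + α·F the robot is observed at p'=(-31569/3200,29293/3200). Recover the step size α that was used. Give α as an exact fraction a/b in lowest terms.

F_att = 1/2·(g−p) = 1/2·(1,-23) = (0.5000,-11.5000)
o1: d²=68 > ρ²=45 → inactive
o2: d²=40 ≤ ρ²=45; F_rep = 31·(2,6)/40² = (0.0387,0.1163)
F = F_att + ΣF_rep = (0.5387,-11.3837)
Δp = p'−p = (0.1347,-2.8459); α = Δx/Fx = (431/3200) / (431/800) = 1/4
check: Δy/Fy = (-9107/3200) / (-9107/800) = 1/4 ✓

α = 1/4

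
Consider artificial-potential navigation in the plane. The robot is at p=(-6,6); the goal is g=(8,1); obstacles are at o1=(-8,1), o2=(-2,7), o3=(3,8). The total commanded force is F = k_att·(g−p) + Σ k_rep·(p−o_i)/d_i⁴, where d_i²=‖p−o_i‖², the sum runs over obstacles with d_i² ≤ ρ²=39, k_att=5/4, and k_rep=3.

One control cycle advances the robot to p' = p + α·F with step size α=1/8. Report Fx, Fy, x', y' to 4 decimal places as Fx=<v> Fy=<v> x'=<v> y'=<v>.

F_att = 5/4·(g−p) = 5/4·(14,-5) = (17.5000,-6.2500)
o1: d²=29 ≤ ρ²=39; F_rep = 3·(2,5)/29² = (0.0071,0.0178)
o2: d²=17 ≤ ρ²=39; F_rep = 3·(-4,-1)/17² = (-0.0415,-0.0104)
o3: d²=85 > ρ²=39 → inactive
F = F_att + ΣF_rep = (17.4656,-6.2425)
p' = p + 1/8·F = (-3.8168,5.2197)

Fx=17.4656 Fy=-6.2425 x'=-3.8168 y'=5.2197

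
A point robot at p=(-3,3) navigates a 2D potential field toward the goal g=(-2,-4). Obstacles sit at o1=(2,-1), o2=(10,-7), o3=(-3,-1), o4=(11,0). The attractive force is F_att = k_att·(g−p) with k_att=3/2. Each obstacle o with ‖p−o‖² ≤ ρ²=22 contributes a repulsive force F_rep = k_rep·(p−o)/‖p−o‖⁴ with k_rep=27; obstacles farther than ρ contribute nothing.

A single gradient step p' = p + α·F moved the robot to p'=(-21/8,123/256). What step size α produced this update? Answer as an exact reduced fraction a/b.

F_att = 3/2·(g−p) = 3/2·(1,-7) = (1.5000,-10.5000)
o1: d²=41 > ρ²=22 → inactive
o2: d²=269 > ρ²=22 → inactive
o3: d²=16 ≤ ρ²=22; F_rep = 27·(0,4)/16² = (0.0000,0.4219)
o4: d²=205 > ρ²=22 → inactive
F = F_att + ΣF_rep = (1.5000,-10.0781)
Δp = p'−p = (0.3750,-2.5195); α = Δx/Fx = (3/8) / (3/2) = 1/4
check: Δy/Fy = (-645/256) / (-645/64) = 1/4 ✓

α = 1/4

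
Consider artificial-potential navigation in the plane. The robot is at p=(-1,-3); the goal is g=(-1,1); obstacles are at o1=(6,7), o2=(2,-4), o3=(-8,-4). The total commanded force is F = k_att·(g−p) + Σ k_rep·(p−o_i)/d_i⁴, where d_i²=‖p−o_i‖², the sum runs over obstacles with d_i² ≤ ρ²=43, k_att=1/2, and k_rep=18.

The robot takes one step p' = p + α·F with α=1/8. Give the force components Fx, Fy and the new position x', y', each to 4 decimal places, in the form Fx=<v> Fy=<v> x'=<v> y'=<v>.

Fx=-0.5400 Fy=2.1800 x'=-1.0675 y'=-2.7275

F_att = 1/2·(g−p) = 1/2·(0,4) = (0.0000,2.0000)
o1: d²=149 > ρ²=43 → inactive
o2: d²=10 ≤ ρ²=43; F_rep = 18·(-3,1)/10² = (-0.5400,0.1800)
o3: d²=50 > ρ²=43 → inactive
F = F_att + ΣF_rep = (-0.5400,2.1800)
p' = p + 1/8·F = (-1.0675,-2.7275)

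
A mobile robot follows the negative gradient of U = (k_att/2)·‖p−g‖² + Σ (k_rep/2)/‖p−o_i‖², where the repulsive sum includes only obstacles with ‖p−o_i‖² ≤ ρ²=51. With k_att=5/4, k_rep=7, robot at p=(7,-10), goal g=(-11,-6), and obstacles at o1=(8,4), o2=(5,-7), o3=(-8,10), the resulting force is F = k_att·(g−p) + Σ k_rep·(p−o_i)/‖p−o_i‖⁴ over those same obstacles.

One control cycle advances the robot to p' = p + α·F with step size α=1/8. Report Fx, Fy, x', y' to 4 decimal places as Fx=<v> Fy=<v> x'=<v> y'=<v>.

Fx=-22.4172 Fy=4.8757 x'=4.1979 y'=-9.3905

F_att = 5/4·(g−p) = 5/4·(-18,4) = (-22.5000,5.0000)
o1: d²=197 > ρ²=51 → inactive
o2: d²=13 ≤ ρ²=51; F_rep = 7·(2,-3)/13² = (0.0828,-0.1243)
o3: d²=625 > ρ²=51 → inactive
F = F_att + ΣF_rep = (-22.4172,4.8757)
p' = p + 1/8·F = (4.1979,-9.3905)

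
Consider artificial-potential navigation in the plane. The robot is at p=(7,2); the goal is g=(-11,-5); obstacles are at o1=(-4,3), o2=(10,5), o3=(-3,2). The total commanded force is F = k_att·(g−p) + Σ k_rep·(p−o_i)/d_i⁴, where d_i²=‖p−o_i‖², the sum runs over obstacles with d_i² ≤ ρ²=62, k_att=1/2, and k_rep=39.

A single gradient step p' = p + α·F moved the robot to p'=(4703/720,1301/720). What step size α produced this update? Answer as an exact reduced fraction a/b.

F_att = 1/2·(g−p) = 1/2·(-18,-7) = (-9.0000,-3.5000)
o1: d²=122 > ρ²=62 → inactive
o2: d²=18 ≤ ρ²=62; F_rep = 39·(-3,-3)/18² = (-0.3611,-0.3611)
o3: d²=100 > ρ²=62 → inactive
F = F_att + ΣF_rep = (-9.3611,-3.8611)
Δp = p'−p = (-0.4681,-0.1931); α = Δx/Fx = (-337/720) / (-337/36) = 1/20
check: Δy/Fy = (-139/720) / (-139/36) = 1/20 ✓

α = 1/20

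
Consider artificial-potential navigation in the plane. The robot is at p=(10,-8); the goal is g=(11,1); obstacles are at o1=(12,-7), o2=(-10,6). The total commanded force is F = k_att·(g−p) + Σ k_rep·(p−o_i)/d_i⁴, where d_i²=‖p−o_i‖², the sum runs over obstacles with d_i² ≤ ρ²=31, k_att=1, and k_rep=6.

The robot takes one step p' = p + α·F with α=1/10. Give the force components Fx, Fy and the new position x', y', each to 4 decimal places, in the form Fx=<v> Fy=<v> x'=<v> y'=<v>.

F_att = 1·(g−p) = 1·(1,9) = (1.0000,9.0000)
o1: d²=5 ≤ ρ²=31; F_rep = 6·(-2,-1)/5² = (-0.4800,-0.2400)
o2: d²=596 > ρ²=31 → inactive
F = F_att + ΣF_rep = (0.5200,8.7600)
p' = p + 1/10·F = (10.0520,-7.1240)

Fx=0.5200 Fy=8.7600 x'=10.0520 y'=-7.1240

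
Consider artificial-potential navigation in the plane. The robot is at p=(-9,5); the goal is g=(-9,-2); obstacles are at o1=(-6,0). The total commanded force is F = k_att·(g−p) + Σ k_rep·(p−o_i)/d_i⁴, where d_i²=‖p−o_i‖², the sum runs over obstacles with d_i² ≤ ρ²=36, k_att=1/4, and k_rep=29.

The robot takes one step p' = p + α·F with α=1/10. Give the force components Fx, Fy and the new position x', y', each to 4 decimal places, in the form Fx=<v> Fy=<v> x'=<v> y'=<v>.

Fx=-0.0753 Fy=-1.6246 x'=-9.0075 y'=4.8375

F_att = 1/4·(g−p) = 1/4·(0,-7) = (0.0000,-1.7500)
o1: d²=34 ≤ ρ²=36; F_rep = 29·(-3,5)/34² = (-0.0753,0.1254)
F = F_att + ΣF_rep = (-0.0753,-1.6246)
p' = p + 1/10·F = (-9.0075,4.8375)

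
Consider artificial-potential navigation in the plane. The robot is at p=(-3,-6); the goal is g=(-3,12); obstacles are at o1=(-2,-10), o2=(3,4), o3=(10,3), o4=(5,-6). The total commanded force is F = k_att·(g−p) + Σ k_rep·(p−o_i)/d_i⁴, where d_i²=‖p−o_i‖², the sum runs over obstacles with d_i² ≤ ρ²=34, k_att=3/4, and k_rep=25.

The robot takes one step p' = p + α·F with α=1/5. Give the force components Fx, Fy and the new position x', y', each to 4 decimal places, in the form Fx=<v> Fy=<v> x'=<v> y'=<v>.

F_att = 3/4·(g−p) = 3/4·(0,18) = (0.0000,13.5000)
o1: d²=17 ≤ ρ²=34; F_rep = 25·(-1,4)/17² = (-0.0865,0.3460)
o2: d²=136 > ρ²=34 → inactive
o3: d²=250 > ρ²=34 → inactive
o4: d²=64 > ρ²=34 → inactive
F = F_att + ΣF_rep = (-0.0865,13.8460)
p' = p + 1/5·F = (-3.0173,-3.2308)

Fx=-0.0865 Fy=13.8460 x'=-3.0173 y'=-3.2308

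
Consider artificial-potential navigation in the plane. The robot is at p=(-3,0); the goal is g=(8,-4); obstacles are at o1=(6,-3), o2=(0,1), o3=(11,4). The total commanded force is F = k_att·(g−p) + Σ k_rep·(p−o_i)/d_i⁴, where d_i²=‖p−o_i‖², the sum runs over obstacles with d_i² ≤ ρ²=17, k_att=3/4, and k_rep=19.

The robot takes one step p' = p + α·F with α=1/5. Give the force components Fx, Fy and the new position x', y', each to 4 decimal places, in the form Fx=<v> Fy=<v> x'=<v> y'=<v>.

F_att = 3/4·(g−p) = 3/4·(11,-4) = (8.2500,-3.0000)
o1: d²=90 > ρ²=17 → inactive
o2: d²=10 ≤ ρ²=17; F_rep = 19·(-3,-1)/10² = (-0.5700,-0.1900)
o3: d²=212 > ρ²=17 → inactive
F = F_att + ΣF_rep = (7.6800,-3.1900)
p' = p + 1/5·F = (-1.4640,-0.6380)

Fx=7.6800 Fy=-3.1900 x'=-1.4640 y'=-0.6380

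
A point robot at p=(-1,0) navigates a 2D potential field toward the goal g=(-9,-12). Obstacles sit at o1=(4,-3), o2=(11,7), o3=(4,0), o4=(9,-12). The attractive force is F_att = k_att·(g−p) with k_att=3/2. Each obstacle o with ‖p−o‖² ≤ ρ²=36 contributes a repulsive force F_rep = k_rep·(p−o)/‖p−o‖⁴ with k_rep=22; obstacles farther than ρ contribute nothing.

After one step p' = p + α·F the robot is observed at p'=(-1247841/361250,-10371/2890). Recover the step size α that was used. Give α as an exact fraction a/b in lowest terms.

α = 1/5

F_att = 3/2·(g−p) = 3/2·(-8,-12) = (-12.0000,-18.0000)
o1: d²=34 ≤ ρ²=36; F_rep = 22·(-5,3)/34² = (-0.0952,0.0571)
o2: d²=193 > ρ²=36 → inactive
o3: d²=25 ≤ ρ²=36; F_rep = 22·(-5,0)/25² = (-0.1760,0.0000)
o4: d²=244 > ρ²=36 → inactive
F = F_att + ΣF_rep = (-12.2712,-17.9429)
Δp = p'−p = (-2.4542,-3.5886); α = Δx/Fx = (-886591/361250) / (-886591/72250) = 1/5
check: Δy/Fy = (-10371/2890) / (-10371/578) = 1/5 ✓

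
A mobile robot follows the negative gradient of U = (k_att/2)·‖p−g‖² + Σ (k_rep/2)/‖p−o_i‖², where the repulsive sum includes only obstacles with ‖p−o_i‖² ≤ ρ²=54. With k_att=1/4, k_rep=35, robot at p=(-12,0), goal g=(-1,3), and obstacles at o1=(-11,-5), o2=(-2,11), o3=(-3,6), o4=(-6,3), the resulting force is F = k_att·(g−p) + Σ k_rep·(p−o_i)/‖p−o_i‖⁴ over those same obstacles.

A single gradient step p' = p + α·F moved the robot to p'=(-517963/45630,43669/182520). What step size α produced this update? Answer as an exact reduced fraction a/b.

α = 1/4

F_att = 1/4·(g−p) = 1/4·(11,3) = (2.7500,0.7500)
o1: d²=26 ≤ ρ²=54; F_rep = 35·(-1,5)/26² = (-0.0518,0.2589)
o2: d²=221 > ρ²=54 → inactive
o3: d²=117 > ρ²=54 → inactive
o4: d²=45 ≤ ρ²=54; F_rep = 35·(-6,-3)/45² = (-0.1037,-0.0519)
F = F_att + ΣF_rep = (2.5945,0.9570)
Δp = p'−p = (0.6486,0.2393); α = Δx/Fx = (29597/45630) / (59194/22815) = 1/4
check: Δy/Fy = (43669/182520) / (43669/45630) = 1/4 ✓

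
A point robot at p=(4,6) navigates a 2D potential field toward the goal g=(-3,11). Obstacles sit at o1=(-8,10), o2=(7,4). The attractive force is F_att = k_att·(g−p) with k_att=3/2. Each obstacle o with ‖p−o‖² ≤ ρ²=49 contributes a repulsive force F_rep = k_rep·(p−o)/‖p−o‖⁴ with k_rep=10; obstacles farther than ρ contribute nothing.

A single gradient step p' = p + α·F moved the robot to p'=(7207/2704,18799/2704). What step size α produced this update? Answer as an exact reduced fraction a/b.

F_att = 3/2·(g−p) = 3/2·(-7,5) = (-10.5000,7.5000)
o1: d²=160 > ρ²=49 → inactive
o2: d²=13 ≤ ρ²=49; F_rep = 10·(-3,2)/13² = (-0.1775,0.1183)
F = F_att + ΣF_rep = (-10.6775,7.6183)
Δp = p'−p = (-1.3347,0.9523); α = Δx/Fx = (-3609/2704) / (-3609/338) = 1/8
check: Δy/Fy = (2575/2704) / (2575/338) = 1/8 ✓

α = 1/8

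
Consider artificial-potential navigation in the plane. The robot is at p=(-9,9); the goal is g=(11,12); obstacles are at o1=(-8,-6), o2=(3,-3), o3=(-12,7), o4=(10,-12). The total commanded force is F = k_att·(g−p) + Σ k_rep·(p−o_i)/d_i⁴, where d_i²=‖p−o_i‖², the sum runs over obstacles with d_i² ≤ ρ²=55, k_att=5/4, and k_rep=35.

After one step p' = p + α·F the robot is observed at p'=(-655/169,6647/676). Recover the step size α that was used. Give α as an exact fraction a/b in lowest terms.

α = 1/5

F_att = 5/4·(g−p) = 5/4·(20,3) = (25.0000,3.7500)
o1: d²=226 > ρ²=55 → inactive
o2: d²=288 > ρ²=55 → inactive
o3: d²=13 ≤ ρ²=55; F_rep = 35·(3,2)/13² = (0.6213,0.4142)
o4: d²=802 > ρ²=55 → inactive
F = F_att + ΣF_rep = (25.6213,4.1642)
Δp = p'−p = (5.1243,0.8328); α = Δx/Fx = (866/169) / (4330/169) = 1/5
check: Δy/Fy = (563/676) / (2815/676) = 1/5 ✓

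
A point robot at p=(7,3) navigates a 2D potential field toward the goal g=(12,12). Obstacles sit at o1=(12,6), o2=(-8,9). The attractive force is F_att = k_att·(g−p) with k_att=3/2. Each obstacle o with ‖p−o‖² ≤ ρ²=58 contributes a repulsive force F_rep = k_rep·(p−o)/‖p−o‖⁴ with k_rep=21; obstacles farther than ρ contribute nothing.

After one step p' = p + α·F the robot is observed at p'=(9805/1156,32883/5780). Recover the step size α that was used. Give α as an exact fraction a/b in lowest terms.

α = 1/5

F_att = 3/2·(g−p) = 3/2·(5,9) = (7.5000,13.5000)
o1: d²=34 ≤ ρ²=58; F_rep = 21·(-5,-3)/34² = (-0.0908,-0.0545)
o2: d²=261 > ρ²=58 → inactive
F = F_att + ΣF_rep = (7.4092,13.4455)
Δp = p'−p = (1.4818,2.6891); α = Δx/Fx = (1713/1156) / (8565/1156) = 1/5
check: Δy/Fy = (15543/5780) / (15543/1156) = 1/5 ✓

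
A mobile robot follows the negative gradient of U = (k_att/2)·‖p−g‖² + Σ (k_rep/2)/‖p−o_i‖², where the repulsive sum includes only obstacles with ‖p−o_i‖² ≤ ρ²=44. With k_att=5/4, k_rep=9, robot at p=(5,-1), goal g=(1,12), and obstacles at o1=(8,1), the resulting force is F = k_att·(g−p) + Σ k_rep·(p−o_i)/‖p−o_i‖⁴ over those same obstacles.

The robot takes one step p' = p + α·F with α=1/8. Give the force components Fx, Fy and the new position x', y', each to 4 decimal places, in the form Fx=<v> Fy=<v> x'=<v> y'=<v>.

Fx=-5.1598 Fy=16.1435 x'=4.3550 y'=1.0179

F_att = 5/4·(g−p) = 5/4·(-4,13) = (-5.0000,16.2500)
o1: d²=13 ≤ ρ²=44; F_rep = 9·(-3,-2)/13² = (-0.1598,-0.1065)
F = F_att + ΣF_rep = (-5.1598,16.1435)
p' = p + 1/8·F = (4.3550,1.0179)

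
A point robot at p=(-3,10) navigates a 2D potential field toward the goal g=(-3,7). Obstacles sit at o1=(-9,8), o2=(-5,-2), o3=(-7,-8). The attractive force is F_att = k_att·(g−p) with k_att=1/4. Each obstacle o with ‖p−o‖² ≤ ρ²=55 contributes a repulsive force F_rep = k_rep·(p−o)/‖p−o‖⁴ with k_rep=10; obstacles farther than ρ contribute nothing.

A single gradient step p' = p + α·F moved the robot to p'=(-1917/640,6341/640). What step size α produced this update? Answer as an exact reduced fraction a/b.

α = 1/8

F_att = 1/4·(g−p) = 1/4·(0,-3) = (0.0000,-0.7500)
o1: d²=40 ≤ ρ²=55; F_rep = 10·(6,2)/40² = (0.0375,0.0125)
o2: d²=148 > ρ²=55 → inactive
o3: d²=340 > ρ²=55 → inactive
F = F_att + ΣF_rep = (0.0375,-0.7375)
Δp = p'−p = (0.0047,-0.0922); α = Δx/Fx = (3/640) / (3/80) = 1/8
check: Δy/Fy = (-59/640) / (-59/80) = 1/8 ✓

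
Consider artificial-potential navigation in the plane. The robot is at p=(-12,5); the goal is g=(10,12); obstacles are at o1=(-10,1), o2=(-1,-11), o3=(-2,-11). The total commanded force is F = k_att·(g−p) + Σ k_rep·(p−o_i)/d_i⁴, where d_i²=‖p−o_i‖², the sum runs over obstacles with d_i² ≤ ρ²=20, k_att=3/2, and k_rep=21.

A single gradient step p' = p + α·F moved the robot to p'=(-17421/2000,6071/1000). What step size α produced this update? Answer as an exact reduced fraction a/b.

F_att = 3/2·(g−p) = 3/2·(22,7) = (33.0000,10.5000)
o1: d²=20 ≤ ρ²=20; F_rep = 21·(-2,4)/20² = (-0.1050,0.2100)
o2: d²=377 > ρ²=20 → inactive
o3: d²=356 > ρ²=20 → inactive
F = F_att + ΣF_rep = (32.8950,10.7100)
Δp = p'−p = (3.2895,1.0710); α = Δx/Fx = (6579/2000) / (6579/200) = 1/10
check: Δy/Fy = (1071/1000) / (1071/100) = 1/10 ✓

α = 1/10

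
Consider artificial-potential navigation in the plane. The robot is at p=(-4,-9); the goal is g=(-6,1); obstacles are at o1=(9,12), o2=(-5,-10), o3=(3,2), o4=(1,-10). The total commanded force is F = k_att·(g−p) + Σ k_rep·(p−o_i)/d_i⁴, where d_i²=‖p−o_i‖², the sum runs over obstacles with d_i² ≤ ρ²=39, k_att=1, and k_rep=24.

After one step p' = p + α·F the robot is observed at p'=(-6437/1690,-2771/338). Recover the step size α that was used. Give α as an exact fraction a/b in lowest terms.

F_att = 1·(g−p) = 1·(-2,10) = (-2.0000,10.0000)
o1: d²=610 > ρ²=39 → inactive
o2: d²=2 ≤ ρ²=39; F_rep = 24·(1,1)/2² = (6.0000,6.0000)
o3: d²=170 > ρ²=39 → inactive
o4: d²=26 ≤ ρ²=39; F_rep = 24·(-5,1)/26² = (-0.1775,0.0355)
F = F_att + ΣF_rep = (3.8225,16.0355)
Δp = p'−p = (0.1911,0.8018); α = Δx/Fx = (323/1690) / (646/169) = 1/20
check: Δy/Fy = (271/338) / (2710/169) = 1/20 ✓

α = 1/20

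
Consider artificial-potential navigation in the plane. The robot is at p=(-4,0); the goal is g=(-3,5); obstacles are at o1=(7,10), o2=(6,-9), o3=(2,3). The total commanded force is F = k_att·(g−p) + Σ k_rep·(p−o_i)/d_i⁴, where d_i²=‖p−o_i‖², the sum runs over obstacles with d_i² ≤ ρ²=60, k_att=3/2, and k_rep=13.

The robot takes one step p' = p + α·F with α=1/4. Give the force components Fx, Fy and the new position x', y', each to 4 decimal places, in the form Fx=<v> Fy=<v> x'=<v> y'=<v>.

F_att = 3/2·(g−p) = 3/2·(1,5) = (1.5000,7.5000)
o1: d²=221 > ρ²=60 → inactive
o2: d²=181 > ρ²=60 → inactive
o3: d²=45 ≤ ρ²=60; F_rep = 13·(-6,-3)/45² = (-0.0385,-0.0193)
F = F_att + ΣF_rep = (1.4615,7.4807)
p' = p + 1/4·F = (-3.6346,1.8702)

Fx=1.4615 Fy=7.4807 x'=-3.6346 y'=1.8702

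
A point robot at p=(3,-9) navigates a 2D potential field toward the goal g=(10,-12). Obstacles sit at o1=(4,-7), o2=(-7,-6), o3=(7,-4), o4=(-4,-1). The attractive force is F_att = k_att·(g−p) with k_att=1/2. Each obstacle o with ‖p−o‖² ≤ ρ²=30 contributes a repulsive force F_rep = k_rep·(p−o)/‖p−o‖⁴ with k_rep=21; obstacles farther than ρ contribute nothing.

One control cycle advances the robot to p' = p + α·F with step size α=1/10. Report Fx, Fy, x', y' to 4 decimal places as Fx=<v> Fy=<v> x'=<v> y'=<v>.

F_att = 1/2·(g−p) = 1/2·(7,-3) = (3.5000,-1.5000)
o1: d²=5 ≤ ρ²=30; F_rep = 21·(-1,-2)/5² = (-0.8400,-1.6800)
o2: d²=109 > ρ²=30 → inactive
o3: d²=41 > ρ²=30 → inactive
o4: d²=113 > ρ²=30 → inactive
F = F_att + ΣF_rep = (2.6600,-3.1800)
p' = p + 1/10·F = (3.2660,-9.3180)

Fx=2.6600 Fy=-3.1800 x'=3.2660 y'=-9.3180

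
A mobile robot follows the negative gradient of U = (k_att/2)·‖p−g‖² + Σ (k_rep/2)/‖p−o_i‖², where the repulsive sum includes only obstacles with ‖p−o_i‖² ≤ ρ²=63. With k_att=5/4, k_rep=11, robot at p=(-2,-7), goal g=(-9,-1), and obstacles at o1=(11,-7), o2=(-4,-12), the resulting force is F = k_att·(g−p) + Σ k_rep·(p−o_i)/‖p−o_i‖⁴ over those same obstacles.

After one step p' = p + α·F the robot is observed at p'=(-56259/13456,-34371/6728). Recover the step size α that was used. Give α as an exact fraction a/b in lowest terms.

F_att = 5/4·(g−p) = 5/4·(-7,6) = (-8.7500,7.5000)
o1: d²=169 > ρ²=63 → inactive
o2: d²=29 ≤ ρ²=63; F_rep = 11·(2,5)/29² = (0.0262,0.0654)
F = F_att + ΣF_rep = (-8.7238,7.5654)
Δp = p'−p = (-2.1810,1.8913); α = Δx/Fx = (-29347/13456) / (-29347/3364) = 1/4
check: Δy/Fy = (12725/6728) / (12725/1682) = 1/4 ✓

α = 1/4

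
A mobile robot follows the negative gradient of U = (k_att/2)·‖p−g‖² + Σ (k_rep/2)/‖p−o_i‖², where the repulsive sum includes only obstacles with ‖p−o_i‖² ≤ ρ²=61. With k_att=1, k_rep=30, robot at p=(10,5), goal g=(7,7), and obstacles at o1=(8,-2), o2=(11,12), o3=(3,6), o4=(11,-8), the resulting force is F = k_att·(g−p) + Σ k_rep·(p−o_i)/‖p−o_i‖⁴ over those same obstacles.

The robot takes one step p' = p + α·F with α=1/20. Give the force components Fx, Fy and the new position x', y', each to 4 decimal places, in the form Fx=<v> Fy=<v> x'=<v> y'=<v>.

Fx=-2.9066 Fy=1.9788 x'=9.8547 y'=5.0989

F_att = 1·(g−p) = 1·(-3,2) = (-3.0000,2.0000)
o1: d²=53 ≤ ρ²=61; F_rep = 30·(2,7)/53² = (0.0214,0.0748)
o2: d²=50 ≤ ρ²=61; F_rep = 30·(-1,-7)/50² = (-0.0120,-0.0840)
o3: d²=50 ≤ ρ²=61; F_rep = 30·(7,-1)/50² = (0.0840,-0.0120)
o4: d²=170 > ρ²=61 → inactive
F = F_att + ΣF_rep = (-2.9066,1.9788)
p' = p + 1/20·F = (9.8547,5.0989)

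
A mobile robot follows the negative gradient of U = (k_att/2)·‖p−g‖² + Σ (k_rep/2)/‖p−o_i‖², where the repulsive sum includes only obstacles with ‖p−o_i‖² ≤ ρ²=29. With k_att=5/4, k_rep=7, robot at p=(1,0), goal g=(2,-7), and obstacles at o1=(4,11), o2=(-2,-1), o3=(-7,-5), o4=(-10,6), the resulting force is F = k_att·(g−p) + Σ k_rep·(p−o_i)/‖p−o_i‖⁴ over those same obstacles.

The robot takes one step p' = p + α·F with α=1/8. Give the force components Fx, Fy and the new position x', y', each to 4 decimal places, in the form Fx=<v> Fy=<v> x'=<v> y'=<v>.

F_att = 5/4·(g−p) = 5/4·(1,-7) = (1.2500,-8.7500)
o1: d²=130 > ρ²=29 → inactive
o2: d²=10 ≤ ρ²=29; F_rep = 7·(3,1)/10² = (0.2100,0.0700)
o3: d²=89 > ρ²=29 → inactive
o4: d²=157 > ρ²=29 → inactive
F = F_att + ΣF_rep = (1.4600,-8.6800)
p' = p + 1/8·F = (1.1825,-1.0850)

Fx=1.4600 Fy=-8.6800 x'=1.1825 y'=-1.0850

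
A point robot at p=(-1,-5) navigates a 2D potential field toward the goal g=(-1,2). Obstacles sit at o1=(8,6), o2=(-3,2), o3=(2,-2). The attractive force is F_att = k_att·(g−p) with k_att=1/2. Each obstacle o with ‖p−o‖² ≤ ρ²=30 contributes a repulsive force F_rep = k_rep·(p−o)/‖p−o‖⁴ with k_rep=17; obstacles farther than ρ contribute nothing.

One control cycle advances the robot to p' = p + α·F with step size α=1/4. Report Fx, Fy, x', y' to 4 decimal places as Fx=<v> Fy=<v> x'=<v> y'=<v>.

F_att = 1/2·(g−p) = 1/2·(0,7) = (0.0000,3.5000)
o1: d²=202 > ρ²=30 → inactive
o2: d²=53 > ρ²=30 → inactive
o3: d²=18 ≤ ρ²=30; F_rep = 17·(-3,-3)/18² = (-0.1574,-0.1574)
F = F_att + ΣF_rep = (-0.1574,3.3426)
p' = p + 1/4·F = (-1.0394,-4.1644)

Fx=-0.1574 Fy=3.3426 x'=-1.0394 y'=-4.1644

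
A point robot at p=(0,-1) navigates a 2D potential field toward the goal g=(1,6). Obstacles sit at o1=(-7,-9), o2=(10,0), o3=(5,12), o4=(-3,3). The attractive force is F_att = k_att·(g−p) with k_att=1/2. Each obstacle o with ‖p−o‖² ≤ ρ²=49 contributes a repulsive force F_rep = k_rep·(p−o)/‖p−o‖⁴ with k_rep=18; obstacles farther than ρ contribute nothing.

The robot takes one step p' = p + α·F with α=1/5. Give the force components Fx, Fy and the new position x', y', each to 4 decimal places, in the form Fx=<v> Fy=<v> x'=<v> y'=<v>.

Fx=0.5864 Fy=3.3848 x'=0.1173 y'=-0.3230

F_att = 1/2·(g−p) = 1/2·(1,7) = (0.5000,3.5000)
o1: d²=113 > ρ²=49 → inactive
o2: d²=101 > ρ²=49 → inactive
o3: d²=194 > ρ²=49 → inactive
o4: d²=25 ≤ ρ²=49; F_rep = 18·(3,-4)/25² = (0.0864,-0.1152)
F = F_att + ΣF_rep = (0.5864,3.3848)
p' = p + 1/5·F = (0.1173,-0.3230)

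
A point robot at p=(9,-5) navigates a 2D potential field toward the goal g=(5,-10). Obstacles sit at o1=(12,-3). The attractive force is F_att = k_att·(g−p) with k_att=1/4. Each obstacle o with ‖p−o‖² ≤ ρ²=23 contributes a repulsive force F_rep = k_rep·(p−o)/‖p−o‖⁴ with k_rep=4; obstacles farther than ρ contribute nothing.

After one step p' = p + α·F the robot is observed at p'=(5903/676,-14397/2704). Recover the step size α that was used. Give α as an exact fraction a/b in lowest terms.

α = 1/4

F_att = 1/4·(g−p) = 1/4·(-4,-5) = (-1.0000,-1.2500)
o1: d²=13 ≤ ρ²=23; F_rep = 4·(-3,-2)/13² = (-0.0710,-0.0473)
F = F_att + ΣF_rep = (-1.0710,-1.2973)
Δp = p'−p = (-0.2678,-0.3243); α = Δx/Fx = (-181/676) / (-181/169) = 1/4
check: Δy/Fy = (-877/2704) / (-877/676) = 1/4 ✓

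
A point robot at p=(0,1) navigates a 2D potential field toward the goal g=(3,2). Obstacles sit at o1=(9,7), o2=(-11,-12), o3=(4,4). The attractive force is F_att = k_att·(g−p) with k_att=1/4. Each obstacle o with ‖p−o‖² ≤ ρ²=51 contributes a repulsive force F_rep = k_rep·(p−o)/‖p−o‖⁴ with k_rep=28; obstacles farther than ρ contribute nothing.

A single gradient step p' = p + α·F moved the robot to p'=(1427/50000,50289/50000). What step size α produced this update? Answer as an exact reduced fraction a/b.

α = 1/20

F_att = 1/4·(g−p) = 1/4·(3,1) = (0.7500,0.2500)
o1: d²=117 > ρ²=51 → inactive
o2: d²=290 > ρ²=51 → inactive
o3: d²=25 ≤ ρ²=51; F_rep = 28·(-4,-3)/25² = (-0.1792,-0.1344)
F = F_att + ΣF_rep = (0.5708,0.1156)
Δp = p'−p = (0.0285,0.0058); α = Δx/Fx = (1427/50000) / (1427/2500) = 1/20
check: Δy/Fy = (289/50000) / (289/2500) = 1/20 ✓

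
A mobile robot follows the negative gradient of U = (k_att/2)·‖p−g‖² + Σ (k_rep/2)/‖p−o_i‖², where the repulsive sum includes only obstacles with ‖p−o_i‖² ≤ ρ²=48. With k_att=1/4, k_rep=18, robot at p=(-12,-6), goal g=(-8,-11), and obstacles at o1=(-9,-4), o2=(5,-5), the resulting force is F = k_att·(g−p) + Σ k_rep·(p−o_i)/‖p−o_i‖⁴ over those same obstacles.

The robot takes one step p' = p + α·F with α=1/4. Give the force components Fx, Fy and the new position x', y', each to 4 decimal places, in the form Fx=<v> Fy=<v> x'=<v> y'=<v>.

Fx=0.6805 Fy=-1.4630 x'=-11.8299 y'=-6.3658

F_att = 1/4·(g−p) = 1/4·(4,-5) = (1.0000,-1.2500)
o1: d²=13 ≤ ρ²=48; F_rep = 18·(-3,-2)/13² = (-0.3195,-0.2130)
o2: d²=290 > ρ²=48 → inactive
F = F_att + ΣF_rep = (0.6805,-1.4630)
p' = p + 1/4·F = (-11.8299,-6.3658)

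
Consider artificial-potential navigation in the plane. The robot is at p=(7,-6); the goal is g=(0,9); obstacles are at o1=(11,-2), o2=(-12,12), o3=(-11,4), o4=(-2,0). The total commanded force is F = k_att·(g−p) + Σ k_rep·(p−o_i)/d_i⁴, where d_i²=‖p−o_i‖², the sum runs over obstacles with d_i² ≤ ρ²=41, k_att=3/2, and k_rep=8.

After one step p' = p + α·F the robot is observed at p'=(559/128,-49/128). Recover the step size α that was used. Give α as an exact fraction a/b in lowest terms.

F_att = 3/2·(g−p) = 3/2·(-7,15) = (-10.5000,22.5000)
o1: d²=32 ≤ ρ²=41; F_rep = 8·(-4,-4)/32² = (-0.0312,-0.0312)
o2: d²=685 > ρ²=41 → inactive
o3: d²=424 > ρ²=41 → inactive
o4: d²=117 > ρ²=41 → inactive
F = F_att + ΣF_rep = (-10.5312,22.4688)
Δp = p'−p = (-2.6328,5.6172); α = Δx/Fx = (-337/128) / (-337/32) = 1/4
check: Δy/Fy = (719/128) / (719/32) = 1/4 ✓

α = 1/4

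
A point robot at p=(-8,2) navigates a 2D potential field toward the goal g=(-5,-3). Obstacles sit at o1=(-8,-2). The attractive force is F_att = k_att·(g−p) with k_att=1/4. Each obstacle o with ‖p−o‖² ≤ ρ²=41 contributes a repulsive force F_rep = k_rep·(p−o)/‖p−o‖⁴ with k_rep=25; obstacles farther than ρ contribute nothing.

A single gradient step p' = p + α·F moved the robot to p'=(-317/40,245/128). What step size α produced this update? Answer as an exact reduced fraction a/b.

F_att = 1/4·(g−p) = 1/4·(3,-5) = (0.7500,-1.2500)
o1: d²=16 ≤ ρ²=41; F_rep = 25·(0,4)/16² = (0.0000,0.3906)
F = F_att + ΣF_rep = (0.7500,-0.8594)
Δp = p'−p = (0.0750,-0.0859); α = Δx/Fx = (3/40) / (3/4) = 1/10
check: Δy/Fy = (-11/128) / (-55/64) = 1/10 ✓

α = 1/10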